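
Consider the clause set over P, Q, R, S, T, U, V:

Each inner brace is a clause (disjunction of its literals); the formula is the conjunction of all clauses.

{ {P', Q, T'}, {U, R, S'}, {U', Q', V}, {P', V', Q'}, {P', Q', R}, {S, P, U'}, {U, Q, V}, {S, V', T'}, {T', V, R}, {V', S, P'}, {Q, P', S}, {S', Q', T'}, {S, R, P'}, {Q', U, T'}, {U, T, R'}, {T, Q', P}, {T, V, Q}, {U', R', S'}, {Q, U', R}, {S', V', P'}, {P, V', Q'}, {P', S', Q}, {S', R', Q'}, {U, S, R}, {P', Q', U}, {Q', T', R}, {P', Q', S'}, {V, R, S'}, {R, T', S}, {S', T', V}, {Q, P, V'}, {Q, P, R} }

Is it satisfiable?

Branch on P: set P = 0.
Branch on S: set S = 1.
Branch on U: set U = 1.
The clause (R') is unit, so R = 0.
The clause (Q) is unit, so Q = 1.
The clause (V) is unit, so V = 1.
Now (V') is unsatisfied and unit — conflict.
That branch fails; take U = 0 instead.
The clause (R) is unit, so R = 1.
The clause (T) is unit, so T = 1.
The clause (Q') is unit, so Q = 0.
The clause (V) is unit, so V = 1.
Now (V') is unsatisfied and unit — conflict.
Neither U = 1 nor U = 0 works.
That branch fails; take S = 0 instead.
The clause (U') is unit, so U = 0.
The clause (R) is unit, so R = 1.
The clause (T) is unit, so T = 1.
The clause (V') is unit, so V = 0.
The clause (Q) is unit, so Q = 1.
Now (Q') is unsatisfied and unit — conflict.
Neither S = 1 nor S = 0 works.
That branch fails; take P = 1 instead.
Branch on Q: set Q = 1.
The clause (V') is unit, so V = 0.
The clause (U') is unit, so U = 0.
Now (U) is unsatisfied and unit — conflict.
That branch fails; take Q = 0 instead.
The clause (T') is unit, so T = 0.
The clause (S) is unit, so S = 1.
Now (S') is unsatisfied and unit — conflict.
Neither Q = 1 nor Q = 0 works.
Neither P = 1 nor P = 0 works.
No assignment satisfies every clause.

No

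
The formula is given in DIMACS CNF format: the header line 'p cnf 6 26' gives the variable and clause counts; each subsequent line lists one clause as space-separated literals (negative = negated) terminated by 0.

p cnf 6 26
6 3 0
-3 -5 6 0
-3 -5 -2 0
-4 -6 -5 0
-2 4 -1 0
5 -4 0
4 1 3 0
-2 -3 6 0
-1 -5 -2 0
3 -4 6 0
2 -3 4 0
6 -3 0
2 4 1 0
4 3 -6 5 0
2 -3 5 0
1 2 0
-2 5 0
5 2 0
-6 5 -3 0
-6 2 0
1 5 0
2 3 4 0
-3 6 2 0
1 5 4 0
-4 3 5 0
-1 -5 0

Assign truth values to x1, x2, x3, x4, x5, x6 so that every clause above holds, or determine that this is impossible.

UNSATISFIABLE

Case x6 = True:
Unit clause (x2) forces x2 = True.
Unit clause (x5) forces x5 = True.
Unit clause (¬x3) forces x3 = False.
Unit clause (¬x4) forces x4 = False.
Unit clause (¬x1) forces x1 = False.
Now (x1) is unsatisfied and unit — conflict.
Backtrack on x6: now try x6 = False.
Unit clause (x3) forces x3 = True.
Now (¬x3) is unsatisfied and unit — conflict.
Both values of x6 lead to a conflict.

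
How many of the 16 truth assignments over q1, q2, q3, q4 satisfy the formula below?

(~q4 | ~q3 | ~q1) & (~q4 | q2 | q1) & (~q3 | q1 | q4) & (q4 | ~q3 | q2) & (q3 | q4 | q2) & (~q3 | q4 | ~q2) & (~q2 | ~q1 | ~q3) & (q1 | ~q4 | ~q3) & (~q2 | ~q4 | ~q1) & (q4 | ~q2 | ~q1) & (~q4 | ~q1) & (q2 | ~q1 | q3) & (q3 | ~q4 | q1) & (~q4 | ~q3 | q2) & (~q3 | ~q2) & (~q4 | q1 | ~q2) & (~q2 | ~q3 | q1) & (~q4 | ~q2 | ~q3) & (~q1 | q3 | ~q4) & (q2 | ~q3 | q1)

There are 2^4 = 16 truth assignments over (q1, q2, q3, q4).
Check each against the 20 clauses (columns in the order q1, q2, q3, q4):
  F F F F  ✗ fails (q3 | q4 | q2)
  F F F T  ✗ fails (~q4 | q2 | q1)
  F F T F  ✗ fails (~q3 | q1 | q4)
  F F T T  ✗ fails (~q4 | q2 | q1)
  F T F F  ✓ satisfies all
  F T F T  ✗ fails (q3 | ~q4 | q1)
  F T T F  ✗ fails (~q3 | q1 | q4)
  F T T T  ✗ fails (q1 | ~q4 | ~q3)
  T F F F  ✗ fails (q3 | q4 | q2)
  T F F T  ✗ fails (~q4 | ~q1)
  T F T F  ✗ fails (q4 | ~q3 | q2)
  T F T T  ✗ fails (~q4 | ~q3 | ~q1)
  T T F F  ✗ fails (q4 | ~q2 | ~q1)
  T T F T  ✗ fails (~q2 | ~q4 | ~q1)
  T T T F  ✗ fails (~q3 | q4 | ~q2)
  T T T T  ✗ fails (~q4 | ~q3 | ~q1)
1 of the 16 rows is a model.

1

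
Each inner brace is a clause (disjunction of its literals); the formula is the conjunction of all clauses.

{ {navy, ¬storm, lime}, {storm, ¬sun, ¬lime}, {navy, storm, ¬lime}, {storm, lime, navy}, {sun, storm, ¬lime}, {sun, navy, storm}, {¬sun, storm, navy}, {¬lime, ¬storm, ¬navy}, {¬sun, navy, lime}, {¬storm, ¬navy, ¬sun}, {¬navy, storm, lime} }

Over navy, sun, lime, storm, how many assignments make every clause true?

There are 2^4 = 16 truth assignments over (navy, sun, lime, storm).
Split on storm. With storm = True, the clauses containing storm are satisfied and ¬storm drops from the rest; 3 of the 2^3 = 8 assignments to the other variables satisfy what remains.
With storm = False, by the same count on the reduced clause set, 0 assignments work.
(One model: navy=F, sun=F, lime=T, storm=T.)
Total: 3 + 0 = 3.

3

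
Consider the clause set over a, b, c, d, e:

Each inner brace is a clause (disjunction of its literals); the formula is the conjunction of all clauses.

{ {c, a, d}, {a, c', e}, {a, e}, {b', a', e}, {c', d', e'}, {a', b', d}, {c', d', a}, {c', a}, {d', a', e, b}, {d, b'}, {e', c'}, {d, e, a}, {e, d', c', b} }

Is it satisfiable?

Branch on a: set a = 1.
Branch on b: set b = 1.
Unit clause (e) forces e = 1.
Unit clause (d) forces d = 1.
Unit clause (c') forces c = 0.
Every clause now holds.
A satisfying assignment: a: 1; b: 1; c: 0; d: 1; e: 1.

Satisfiable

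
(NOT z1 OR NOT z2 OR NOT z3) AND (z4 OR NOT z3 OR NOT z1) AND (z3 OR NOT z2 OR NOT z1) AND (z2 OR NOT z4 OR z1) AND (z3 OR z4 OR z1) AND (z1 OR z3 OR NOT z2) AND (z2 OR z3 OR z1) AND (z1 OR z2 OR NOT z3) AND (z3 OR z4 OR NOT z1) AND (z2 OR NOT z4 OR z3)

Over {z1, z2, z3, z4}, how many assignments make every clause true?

3

There are 2^4 = 16 truth assignments over (z1, z2, z3, z4).
Check each against the 10 clauses (columns in the order z1, z2, z3, z4):
  F F F F  ✗ fails (z3 OR z4 OR z1)
  F F F T  ✗ fails (z2 OR NOT z4 OR z1)
  F F T F  ✗ fails (z1 OR z2 OR NOT z3)
  F F T T  ✗ fails (z2 OR NOT z4 OR z1)
  F T F F  ✗ fails (z3 OR z4 OR z1)
  F T F T  ✗ fails (z1 OR z3 OR NOT z2)
  F T T F  ✓ satisfies all
  F T T T  ✓ satisfies all
  T F F F  ✗ fails (z3 OR z4 OR NOT z1)
  T F F T  ✗ fails (z2 OR NOT z4 OR z3)
  T F T F  ✗ fails (z4 OR NOT z3 OR NOT z1)
  T F T T  ✓ satisfies all
  T T F F  ✗ fails (z3 OR NOT z2 OR NOT z1)
  T T F T  ✗ fails (z3 OR NOT z2 OR NOT z1)
  T T T F  ✗ fails (NOT z1 OR NOT z2 OR NOT z3)
  T T T T  ✗ fails (NOT z1 OR NOT z2 OR NOT z3)
3 of the 16 rows are models.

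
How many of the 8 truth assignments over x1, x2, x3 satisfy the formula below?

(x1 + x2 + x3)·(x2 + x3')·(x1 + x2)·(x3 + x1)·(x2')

There are 2^3 = 8 truth assignments over (x1, x2, x3).
Split on x1. With x1 = 1, the clauses containing x1 are satisfied and x1' drops from the rest; 1 of the 2^2 = 4 assignments to the other variables satisfy what remains.
With x1 = 0, by the same count on the reduced clause set, 0 assignments work.
(One model: x1=T, x2=F, x3=F.)
Total: 1 + 0 = 1.

1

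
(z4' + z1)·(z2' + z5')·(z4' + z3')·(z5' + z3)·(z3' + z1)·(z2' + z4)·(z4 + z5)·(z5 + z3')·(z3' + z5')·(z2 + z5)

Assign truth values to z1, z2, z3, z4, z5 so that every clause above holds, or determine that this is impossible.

z1 ↦ 1, z2 ↦ 1, z3 ↦ 0, z4 ↦ 1, z5 ↦ 0

Suppose z4 = 1.
The clause (z1) is unit, so z1 = 1.
The clause (z3') is unit, so z3 = 0.
The clause (z5') is unit, so z5 = 0.
The clause (z2) is unit, so z2 = 1.
This assignment satisfies each clause.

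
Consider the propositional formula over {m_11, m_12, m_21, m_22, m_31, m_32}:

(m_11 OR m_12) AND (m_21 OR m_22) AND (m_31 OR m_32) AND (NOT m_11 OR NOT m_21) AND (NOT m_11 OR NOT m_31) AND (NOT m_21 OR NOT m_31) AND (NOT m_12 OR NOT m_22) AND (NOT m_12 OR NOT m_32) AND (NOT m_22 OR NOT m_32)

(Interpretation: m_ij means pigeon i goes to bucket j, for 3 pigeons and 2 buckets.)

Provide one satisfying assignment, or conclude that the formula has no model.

UNSATISFIABLE

Branch on m_11: set m_11 = true.
From the singleton clause (NOT m_21), m_21 = false.
From the singleton clause (m_22), m_22 = true.
From the singleton clause (NOT m_31), m_31 = false.
From the singleton clause (m_32), m_32 = true.
But (NOT m_32) is also a unit clause — contradiction.
Undo m_11 and try m_11 = false.
From the singleton clause (m_12), m_12 = true.
From the singleton clause (NOT m_22), m_22 = false.
From the singleton clause (m_21), m_21 = true.
From the singleton clause (NOT m_31), m_31 = false.
From the singleton clause (m_32), m_32 = true.
But (NOT m_32) is also a unit clause — contradiction.
Either choice for m_11 ends in contradiction.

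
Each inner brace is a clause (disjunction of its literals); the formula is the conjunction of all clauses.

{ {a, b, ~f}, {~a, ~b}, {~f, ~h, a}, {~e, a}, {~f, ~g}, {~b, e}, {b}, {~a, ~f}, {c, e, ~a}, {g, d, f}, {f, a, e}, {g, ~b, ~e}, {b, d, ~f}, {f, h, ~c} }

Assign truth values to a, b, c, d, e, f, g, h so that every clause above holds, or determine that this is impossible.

The clause (b) is unit, so b = 1.
The clause (~a) is unit, so a = 0.
The clause (~e) is unit, so e = 0.
But (e) is also a unit clause — contradiction.

UNSATISFIABLE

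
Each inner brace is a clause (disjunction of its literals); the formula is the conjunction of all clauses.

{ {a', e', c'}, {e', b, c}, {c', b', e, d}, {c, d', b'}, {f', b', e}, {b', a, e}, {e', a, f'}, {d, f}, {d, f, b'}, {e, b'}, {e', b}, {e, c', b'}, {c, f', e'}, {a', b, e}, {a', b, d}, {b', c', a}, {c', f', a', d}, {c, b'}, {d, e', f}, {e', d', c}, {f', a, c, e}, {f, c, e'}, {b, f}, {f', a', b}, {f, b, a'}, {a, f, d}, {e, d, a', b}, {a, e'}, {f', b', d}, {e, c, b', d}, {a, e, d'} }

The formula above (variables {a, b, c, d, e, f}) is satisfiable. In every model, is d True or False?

False

Suppose d = 1.
Branch on c: set c = 1.
Branch on a: set a = 0.
From the singleton clause (b'), b = 0.
From the singleton clause (e'), e = 0.
Now (e) is unsatisfied and unit — conflict.
Undo a and try a = 1.
From the singleton clause (e'), e = 0.
From the singleton clause (b'), b = 0.
Now (b) is unsatisfied and unit — conflict.
Either choice for a ends in contradiction.
Undo c and try c = 0.
From the singleton clause (b'), b = 0.
From the singleton clause (e'), e = 0.
From the singleton clause (a'), a = 0.
Now (a) is unsatisfied and unit — conflict.
Either choice for c ends in contradiction.
So every satisfying assignment has d = False.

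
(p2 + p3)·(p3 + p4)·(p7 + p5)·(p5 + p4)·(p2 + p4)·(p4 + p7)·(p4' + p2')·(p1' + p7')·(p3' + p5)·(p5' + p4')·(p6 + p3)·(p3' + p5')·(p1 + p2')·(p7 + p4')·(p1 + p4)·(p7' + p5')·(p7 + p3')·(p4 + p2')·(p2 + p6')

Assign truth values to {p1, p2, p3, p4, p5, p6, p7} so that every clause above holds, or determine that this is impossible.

UNSATISFIABLE

Suppose p2 = 1.
From the singleton clause (p4'), p4 = 0.
But (p4) is also a unit clause — contradiction.
Undo p2 and try p2 = 0.
From the singleton clause (p3), p3 = 1.
From the singleton clause (p4), p4 = 1.
From the singleton clause (p5), p5 = 1.
But (p5') is also a unit clause — contradiction.
Neither p2 = 1 nor p2 = 0 works.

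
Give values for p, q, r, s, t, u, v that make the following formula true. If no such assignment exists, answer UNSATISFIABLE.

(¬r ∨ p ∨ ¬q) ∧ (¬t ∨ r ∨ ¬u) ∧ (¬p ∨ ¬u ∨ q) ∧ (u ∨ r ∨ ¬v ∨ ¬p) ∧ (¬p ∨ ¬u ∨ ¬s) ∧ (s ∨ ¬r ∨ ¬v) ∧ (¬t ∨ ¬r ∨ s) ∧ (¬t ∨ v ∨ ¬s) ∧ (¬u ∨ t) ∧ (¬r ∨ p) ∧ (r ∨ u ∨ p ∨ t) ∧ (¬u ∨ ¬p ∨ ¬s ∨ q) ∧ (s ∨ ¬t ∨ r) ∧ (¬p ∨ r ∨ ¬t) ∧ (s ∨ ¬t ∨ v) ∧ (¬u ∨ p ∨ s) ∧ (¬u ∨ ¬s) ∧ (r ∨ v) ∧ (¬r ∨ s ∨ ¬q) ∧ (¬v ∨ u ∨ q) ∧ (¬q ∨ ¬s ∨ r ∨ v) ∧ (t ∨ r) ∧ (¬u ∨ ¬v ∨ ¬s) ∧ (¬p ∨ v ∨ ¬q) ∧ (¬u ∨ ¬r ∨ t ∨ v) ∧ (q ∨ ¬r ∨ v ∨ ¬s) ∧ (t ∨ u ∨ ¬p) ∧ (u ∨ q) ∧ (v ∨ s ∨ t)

Suppose u = False.
From the singleton clause (q), q = True.
Suppose r = True.
From the singleton clause (p), p = True.
From the singleton clause (s), s = True.
From the singleton clause (v), v = True.
From the singleton clause (t), t = True.
All clauses are satisfied.

p: True, q: True, r: True, s: True, t: True, u: False, v: True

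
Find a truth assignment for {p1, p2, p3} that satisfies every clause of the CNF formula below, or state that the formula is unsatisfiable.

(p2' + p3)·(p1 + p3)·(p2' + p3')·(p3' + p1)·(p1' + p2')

p1: 1; p2: 0; p3: 1

Branch on p2: set p2 = 0.
Branch on p1: set p1 = 1.
No clause remains; p3 is free.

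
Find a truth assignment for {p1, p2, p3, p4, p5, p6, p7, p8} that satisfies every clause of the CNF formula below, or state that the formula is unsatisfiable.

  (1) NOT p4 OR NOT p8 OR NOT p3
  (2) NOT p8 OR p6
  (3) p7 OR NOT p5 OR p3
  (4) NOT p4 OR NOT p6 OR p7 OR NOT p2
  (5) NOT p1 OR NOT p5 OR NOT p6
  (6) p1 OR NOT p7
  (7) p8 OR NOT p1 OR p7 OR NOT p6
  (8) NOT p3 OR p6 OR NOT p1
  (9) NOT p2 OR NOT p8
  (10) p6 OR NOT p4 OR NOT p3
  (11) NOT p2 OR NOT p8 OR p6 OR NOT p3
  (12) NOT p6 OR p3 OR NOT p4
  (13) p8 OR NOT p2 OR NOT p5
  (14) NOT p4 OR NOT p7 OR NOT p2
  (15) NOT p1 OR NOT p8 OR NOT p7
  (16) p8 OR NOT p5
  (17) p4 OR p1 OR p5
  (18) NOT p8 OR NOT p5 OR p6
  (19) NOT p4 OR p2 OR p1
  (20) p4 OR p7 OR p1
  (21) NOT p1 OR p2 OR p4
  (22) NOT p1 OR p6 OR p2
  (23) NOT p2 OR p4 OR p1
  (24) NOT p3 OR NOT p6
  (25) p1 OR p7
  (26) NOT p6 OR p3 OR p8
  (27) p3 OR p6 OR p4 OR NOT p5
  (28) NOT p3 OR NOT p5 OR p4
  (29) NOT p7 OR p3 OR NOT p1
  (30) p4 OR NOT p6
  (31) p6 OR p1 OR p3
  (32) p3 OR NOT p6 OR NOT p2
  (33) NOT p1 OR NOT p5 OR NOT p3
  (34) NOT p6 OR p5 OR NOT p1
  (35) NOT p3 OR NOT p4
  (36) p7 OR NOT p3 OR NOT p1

p1: true; p2: true; p3: false; p4: false; p5: false; p6: false; p7: false; p8: false

Case p8 = false:
The clause (NOT p5) is unit, so p5 = false.
Case p1 = true:
The clause (NOT p6) is unit, so p6 = false.
The clause (NOT p3) is unit, so p3 = false.
The clause (p2) is unit, so p2 = true.
The clause (NOT p7) is unit, so p7 = false.
Every clause is now satisfied; p4 is unconstrained.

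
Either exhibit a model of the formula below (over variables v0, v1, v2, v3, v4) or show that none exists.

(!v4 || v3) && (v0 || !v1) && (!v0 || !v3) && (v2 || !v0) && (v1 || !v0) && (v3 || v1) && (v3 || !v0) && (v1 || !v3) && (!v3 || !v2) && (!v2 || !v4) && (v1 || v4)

UNSATISFIABLE

Suppose v4 = false.
From the singleton clause (v1), v1 = true.
From the singleton clause (v0), v0 = true.
From the singleton clause (!v3), v3 = false.
That conflicts with the unit clause (v3).
So v4 must be the other value — set v4 = true.
From the singleton clause (v3), v3 = true.
From the singleton clause (!v0), v0 = false.
From the singleton clause (!v1), v1 = false.
That conflicts with the unit clause (v1).
Either choice for v4 ends in contradiction.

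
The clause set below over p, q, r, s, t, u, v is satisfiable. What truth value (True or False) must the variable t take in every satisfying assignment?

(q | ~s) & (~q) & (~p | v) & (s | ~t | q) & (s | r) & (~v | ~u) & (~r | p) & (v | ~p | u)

False

Suppose t = 1.
Unit clause (~q) forces q = 0.
Unit clause (~s) forces s = 0.
But (s) is also a unit clause — contradiction.
So every satisfying assignment has t = False.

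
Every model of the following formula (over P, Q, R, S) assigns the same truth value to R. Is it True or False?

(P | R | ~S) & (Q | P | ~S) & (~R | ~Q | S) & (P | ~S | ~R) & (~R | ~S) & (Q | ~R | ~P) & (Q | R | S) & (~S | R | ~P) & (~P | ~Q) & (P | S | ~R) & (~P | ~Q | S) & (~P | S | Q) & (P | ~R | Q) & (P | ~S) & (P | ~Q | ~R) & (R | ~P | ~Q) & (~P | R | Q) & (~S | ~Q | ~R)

False

Suppose R = 1.
(~S) alone gives S = 0.
(~Q) alone gives Q = 0.
(~P) alone gives P = 0.
But (P) is also a unit clause — contradiction.
So every satisfying assignment has R = False.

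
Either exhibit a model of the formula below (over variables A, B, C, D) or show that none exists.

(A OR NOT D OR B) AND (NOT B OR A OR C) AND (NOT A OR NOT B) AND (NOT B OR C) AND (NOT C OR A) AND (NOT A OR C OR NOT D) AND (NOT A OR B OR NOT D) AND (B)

UNSATISFIABLE

From the singleton clause (B), B = true.
From the singleton clause (NOT A), A = false.
From the singleton clause (C), C = true.
That conflicts with the unit clause (NOT C).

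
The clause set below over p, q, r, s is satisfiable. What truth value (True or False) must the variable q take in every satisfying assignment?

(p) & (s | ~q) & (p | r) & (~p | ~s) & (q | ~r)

Suppose q = 1.
Unit clause (p) forces p = 1.
Unit clause (s) forces s = 1.
But (~s) is also a unit clause — contradiction.
So every satisfying assignment has q = False.

False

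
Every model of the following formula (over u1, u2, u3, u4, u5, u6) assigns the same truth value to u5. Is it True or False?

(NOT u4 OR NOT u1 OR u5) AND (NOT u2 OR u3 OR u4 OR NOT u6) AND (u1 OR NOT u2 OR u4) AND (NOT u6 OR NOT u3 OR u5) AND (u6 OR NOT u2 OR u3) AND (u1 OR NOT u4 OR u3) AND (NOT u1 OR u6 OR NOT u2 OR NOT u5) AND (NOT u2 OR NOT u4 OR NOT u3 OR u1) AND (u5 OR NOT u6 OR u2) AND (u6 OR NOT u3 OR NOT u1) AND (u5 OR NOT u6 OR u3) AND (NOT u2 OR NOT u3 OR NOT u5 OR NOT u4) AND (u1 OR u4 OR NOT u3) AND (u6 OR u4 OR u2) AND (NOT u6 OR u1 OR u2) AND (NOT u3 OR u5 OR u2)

Suppose u5 = false.
Case u4 = false:
Case u1 = true:
Case u6 = false:
The clause (NOT u3) is unit, so u3 = false.
The clause (NOT u2) is unit, so u2 = false.
But (u2) is also a unit clause — contradiction.
That branch fails; take u6 = true instead.
The clause (NOT u3) is unit, so u3 = false.
But (u3) is also a unit clause — contradiction.
Either choice for u6 ends in contradiction.
That branch fails; take u1 = false instead.
The clause (NOT u2) is unit, so u2 = false.
The clause (NOT u6) is unit, so u6 = false.
But (u6) is also a unit clause — contradiction.
Either choice for u1 ends in contradiction.
That branch fails; take u4 = true instead.
The clause (NOT u1) is unit, so u1 = false.
The clause (u3) is unit, so u3 = true.
The clause (NOT u6) is unit, so u6 = false.
The clause (NOT u2) is unit, so u2 = false.
But (u2) is also a unit clause — contradiction.
Either choice for u4 ends in contradiction.
So every satisfying assignment has u5 = True.

True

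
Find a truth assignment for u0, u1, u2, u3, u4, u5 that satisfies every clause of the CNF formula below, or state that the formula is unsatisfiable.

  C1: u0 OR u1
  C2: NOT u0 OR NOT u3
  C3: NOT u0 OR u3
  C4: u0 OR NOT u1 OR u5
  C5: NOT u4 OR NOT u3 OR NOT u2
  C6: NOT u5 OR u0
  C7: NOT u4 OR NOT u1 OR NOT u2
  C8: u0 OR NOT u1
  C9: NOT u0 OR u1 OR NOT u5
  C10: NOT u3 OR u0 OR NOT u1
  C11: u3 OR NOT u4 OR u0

Branch on u0: set u0 = true.
Unit clause (NOT u3) forces u3 = false.
That conflicts with the unit clause (u3).
That branch fails; take u0 = false instead.
Unit clause (u1) forces u1 = true.
That conflicts with the unit clause (NOT u1).
Either choice for u0 ends in contradiction.

UNSATISFIABLE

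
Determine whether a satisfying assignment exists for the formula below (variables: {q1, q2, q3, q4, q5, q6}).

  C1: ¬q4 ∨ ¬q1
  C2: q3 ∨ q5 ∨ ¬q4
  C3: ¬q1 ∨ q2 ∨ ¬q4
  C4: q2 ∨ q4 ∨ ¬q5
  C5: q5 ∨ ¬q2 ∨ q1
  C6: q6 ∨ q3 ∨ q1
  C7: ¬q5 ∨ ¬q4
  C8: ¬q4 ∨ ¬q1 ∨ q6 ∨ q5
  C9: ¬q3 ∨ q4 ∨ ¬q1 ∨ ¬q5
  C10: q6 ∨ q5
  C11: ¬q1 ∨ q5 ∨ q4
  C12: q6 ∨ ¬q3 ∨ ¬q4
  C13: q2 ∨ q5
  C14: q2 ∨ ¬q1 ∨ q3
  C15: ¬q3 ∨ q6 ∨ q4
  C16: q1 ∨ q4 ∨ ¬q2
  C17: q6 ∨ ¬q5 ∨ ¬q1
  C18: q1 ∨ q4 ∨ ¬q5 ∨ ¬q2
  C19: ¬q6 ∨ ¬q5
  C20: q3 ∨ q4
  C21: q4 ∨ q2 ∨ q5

Case q4 = False:
(q3) alone gives q3 = True.
(q6) alone gives q6 = True.
(¬q5) alone gives q5 = False.
(¬q1) alone gives q1 = False.
(¬q2) alone gives q2 = False.
Now (q2) is unsatisfied and unit — conflict.
So q4 must be the other value — set q4 = True.
(¬q1) alone gives q1 = False.
(¬q5) alone gives q5 = False.
(q3) alone gives q3 = True.
(¬q2) alone gives q2 = False.
Now (q2) is unsatisfied and unit — conflict.
Either choice for q4 ends in contradiction.
No assignment satisfies every clause.

No, unsatisfiable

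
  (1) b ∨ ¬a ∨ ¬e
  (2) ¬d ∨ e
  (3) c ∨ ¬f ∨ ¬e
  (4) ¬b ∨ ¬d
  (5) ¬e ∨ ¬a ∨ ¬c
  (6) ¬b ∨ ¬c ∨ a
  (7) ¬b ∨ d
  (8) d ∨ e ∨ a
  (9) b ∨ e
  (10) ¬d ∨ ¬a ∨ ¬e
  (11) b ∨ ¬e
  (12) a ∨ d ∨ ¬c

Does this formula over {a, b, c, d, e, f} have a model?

Unsatisfiable

Branch on d: set d = False.
From the singleton clause (¬b), b = False.
From the singleton clause (e), e = True.
That conflicts with the unit clause (¬e).
So d must be the other value — set d = True.
From the singleton clause (e), e = True.
From the singleton clause (¬b), b = False.
That conflicts with the unit clause (b).
Both values of d lead to a conflict.
No assignment satisfies every clause.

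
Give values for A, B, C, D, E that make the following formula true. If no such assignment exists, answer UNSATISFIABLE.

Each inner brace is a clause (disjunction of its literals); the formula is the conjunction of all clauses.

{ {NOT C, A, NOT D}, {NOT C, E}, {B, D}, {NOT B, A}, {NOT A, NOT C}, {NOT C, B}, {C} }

From the singleton clause (C), C = true.
From the singleton clause (E), E = true.
From the singleton clause (NOT A), A = false.
From the singleton clause (NOT D), D = false.
From the singleton clause (B), B = true.
But (NOT B) is also a unit clause — contradiction.

UNSATISFIABLE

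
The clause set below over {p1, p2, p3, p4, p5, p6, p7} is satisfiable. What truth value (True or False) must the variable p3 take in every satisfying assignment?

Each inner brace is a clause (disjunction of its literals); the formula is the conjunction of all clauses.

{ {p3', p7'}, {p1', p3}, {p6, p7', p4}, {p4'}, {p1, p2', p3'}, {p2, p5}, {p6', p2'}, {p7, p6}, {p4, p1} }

Suppose p3 = 0.
Unit clause (p1') forces p1 = 0.
Unit clause (p4') forces p4 = 0.
Now (p4) is unsatisfied and unit — conflict.
So every satisfying assignment has p3 = True.

True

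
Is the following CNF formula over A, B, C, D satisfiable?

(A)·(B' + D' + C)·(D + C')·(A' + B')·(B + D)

Yes

The clause (A) is unit, so A = 1.
The clause (B') is unit, so B = 0.
The clause (D) is unit, so D = 1.
All clauses hold; C can take either value.
A satisfying assignment: A=1, B=0, C=0, D=1.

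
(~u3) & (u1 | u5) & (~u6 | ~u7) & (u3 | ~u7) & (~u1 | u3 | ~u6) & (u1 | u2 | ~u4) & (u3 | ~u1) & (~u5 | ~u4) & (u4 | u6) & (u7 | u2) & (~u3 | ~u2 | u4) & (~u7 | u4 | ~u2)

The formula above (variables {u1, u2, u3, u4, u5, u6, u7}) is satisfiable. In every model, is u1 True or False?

Suppose u1 = 1.
Unit clause (~u3) forces u3 = 0.
That conflicts with the unit clause (u3).
So every satisfying assignment has u1 = False.

False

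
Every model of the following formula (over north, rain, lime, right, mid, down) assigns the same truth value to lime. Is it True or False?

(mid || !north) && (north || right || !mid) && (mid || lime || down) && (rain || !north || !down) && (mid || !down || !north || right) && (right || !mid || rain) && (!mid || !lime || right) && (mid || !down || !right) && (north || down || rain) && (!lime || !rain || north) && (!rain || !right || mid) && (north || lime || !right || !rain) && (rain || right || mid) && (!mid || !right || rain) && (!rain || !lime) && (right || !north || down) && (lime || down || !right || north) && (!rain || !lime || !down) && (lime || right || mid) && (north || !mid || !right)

False

Suppose lime = true.
(!rain) alone gives rain = false.
Case mid = true:
(right) alone gives right = true.
That conflicts with the unit clause (!right).
Undo mid and try mid = false.
(!north) alone gives north = false.
(down) alone gives down = true.
(!right) alone gives right = false.
That conflicts with the unit clause (right).
Neither mid = true nor mid = false works.
So every satisfying assignment has lime = False.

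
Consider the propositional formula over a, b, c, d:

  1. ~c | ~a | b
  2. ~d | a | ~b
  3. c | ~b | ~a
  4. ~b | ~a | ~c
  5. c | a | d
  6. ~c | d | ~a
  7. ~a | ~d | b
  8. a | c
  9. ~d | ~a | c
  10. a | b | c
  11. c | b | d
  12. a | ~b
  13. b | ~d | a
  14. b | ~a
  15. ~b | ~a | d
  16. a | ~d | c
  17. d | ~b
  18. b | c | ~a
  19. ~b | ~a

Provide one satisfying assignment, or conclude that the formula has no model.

Branch on a: set a = 0.
The clause (c) is unit, so c = 1.
The clause (~b) is unit, so b = 0.
The clause (~d) is unit, so d = 0.
This assignment satisfies each clause.

a: 0,  b: 0,  c: 1,  d: 0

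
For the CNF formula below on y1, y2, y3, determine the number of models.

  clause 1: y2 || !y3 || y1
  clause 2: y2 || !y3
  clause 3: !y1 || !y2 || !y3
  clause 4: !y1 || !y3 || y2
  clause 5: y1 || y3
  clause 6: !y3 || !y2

There are 2^3 = 8 truth assignments over (y1, y2, y3).
Check each against the 6 clauses (columns in the order y1, y2, y3):
  F F F  ✗ fails (y1 || y3)
  F F T  ✗ fails (y2 || !y3 || y1)
  F T F  ✗ fails (y1 || y3)
  F T T  ✗ fails (!y3 || !y2)
  T F F  ✓ satisfies all
  T F T  ✗ fails (y2 || !y3)
  T T F  ✓ satisfies all
  T T T  ✗ fails (!y1 || !y2 || !y3)
2 of the 8 rows are models.

2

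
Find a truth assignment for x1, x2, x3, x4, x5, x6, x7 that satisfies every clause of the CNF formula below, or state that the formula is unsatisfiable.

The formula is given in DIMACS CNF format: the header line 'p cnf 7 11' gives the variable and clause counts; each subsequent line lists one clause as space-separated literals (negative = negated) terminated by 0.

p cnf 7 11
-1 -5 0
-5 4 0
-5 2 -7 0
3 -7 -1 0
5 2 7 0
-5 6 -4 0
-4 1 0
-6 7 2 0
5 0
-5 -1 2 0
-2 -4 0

UNSATISFIABLE

Unit clause (x5) forces x5 = True.
Unit clause (¬x1) forces x1 = False.
Unit clause (x4) forces x4 = True.
That conflicts with the unit clause (¬x4).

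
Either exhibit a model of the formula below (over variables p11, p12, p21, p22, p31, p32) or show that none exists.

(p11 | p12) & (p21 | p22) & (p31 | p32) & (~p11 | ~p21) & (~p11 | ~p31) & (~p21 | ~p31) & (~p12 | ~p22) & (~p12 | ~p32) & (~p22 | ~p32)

Case p11 = 1:
From the singleton clause (~p21), p21 = 0.
From the singleton clause (p22), p22 = 1.
From the singleton clause (~p31), p31 = 0.
From the singleton clause (p32), p32 = 1.
But (~p32) is also a unit clause — contradiction.
Undo p11 and try p11 = 0.
From the singleton clause (p12), p12 = 1.
From the singleton clause (~p22), p22 = 0.
From the singleton clause (p21), p21 = 1.
From the singleton clause (~p31), p31 = 0.
From the singleton clause (p32), p32 = 1.
But (~p32) is also a unit clause — contradiction.
Either choice for p11 ends in contradiction.

UNSATISFIABLE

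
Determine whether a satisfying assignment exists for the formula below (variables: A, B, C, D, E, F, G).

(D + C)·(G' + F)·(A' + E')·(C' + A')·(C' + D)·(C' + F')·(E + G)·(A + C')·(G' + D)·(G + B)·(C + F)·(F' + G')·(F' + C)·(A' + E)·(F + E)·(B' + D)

Suppose D = 1.
Suppose G = 0.
From the singleton clause (E), E = 1.
From the singleton clause (A'), A = 0.
From the singleton clause (C'), C = 0.
From the singleton clause (B), B = 1.
From the singleton clause (F), F = 1.
But (F') is also a unit clause — contradiction.
That branch fails; take G = 1 instead.
From the singleton clause (F), F = 1.
But (F') is also a unit clause — contradiction.
Either choice for G ends in contradiction.
That branch fails; take D = 0 instead.
From the singleton clause (C), C = 1.
But (C') is also a unit clause — contradiction.
Either choice for D ends in contradiction.
No assignment satisfies every clause.

No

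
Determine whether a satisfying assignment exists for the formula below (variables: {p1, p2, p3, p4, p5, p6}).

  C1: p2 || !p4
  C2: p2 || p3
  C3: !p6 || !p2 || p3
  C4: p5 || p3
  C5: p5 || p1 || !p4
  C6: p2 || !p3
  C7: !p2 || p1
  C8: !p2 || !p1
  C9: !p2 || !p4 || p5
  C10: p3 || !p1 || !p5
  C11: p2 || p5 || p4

No, unsatisfiable

Branch on p2: set p2 = true.
(p1) alone gives p1 = true.
That conflicts with the unit clause (!p1).
So p2 must be the other value — set p2 = false.
(!p4) alone gives p4 = false.
(p3) alone gives p3 = true.
That conflicts with the unit clause (!p3).
Neither p2 = true nor p2 = false works.
No assignment satisfies every clause.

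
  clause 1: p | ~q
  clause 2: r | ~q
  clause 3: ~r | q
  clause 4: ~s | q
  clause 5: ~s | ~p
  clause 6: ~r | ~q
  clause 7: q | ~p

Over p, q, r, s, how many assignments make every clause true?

There are 2^4 = 16 truth assignments over (p, q, r, s).
Split on p. With p = 1, the clauses containing p are satisfied and ~p drops from the rest; 0 of the 2^3 = 8 assignments to the other variables satisfy what remains.
With p = 0, by the same count on the reduced clause set, 1 assignment works.
(One model: p=F, q=F, r=F, s=F.)
Total: 0 + 1 = 1.

1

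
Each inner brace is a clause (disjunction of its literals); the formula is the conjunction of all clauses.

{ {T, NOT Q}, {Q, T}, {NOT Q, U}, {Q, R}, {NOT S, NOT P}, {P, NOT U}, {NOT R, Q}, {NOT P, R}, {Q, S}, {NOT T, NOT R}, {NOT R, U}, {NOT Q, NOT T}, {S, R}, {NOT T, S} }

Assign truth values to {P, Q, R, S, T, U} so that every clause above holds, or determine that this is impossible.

Suppose T = true.
Unit clause (NOT R) forces R = false.
Unit clause (Q) forces Q = true.
But (NOT Q) is also a unit clause — contradiction.
So T must be the other value — set T = false.
Unit clause (NOT Q) forces Q = false.
But (Q) is also a unit clause — contradiction.
Neither T = true nor T = false works.

UNSATISFIABLE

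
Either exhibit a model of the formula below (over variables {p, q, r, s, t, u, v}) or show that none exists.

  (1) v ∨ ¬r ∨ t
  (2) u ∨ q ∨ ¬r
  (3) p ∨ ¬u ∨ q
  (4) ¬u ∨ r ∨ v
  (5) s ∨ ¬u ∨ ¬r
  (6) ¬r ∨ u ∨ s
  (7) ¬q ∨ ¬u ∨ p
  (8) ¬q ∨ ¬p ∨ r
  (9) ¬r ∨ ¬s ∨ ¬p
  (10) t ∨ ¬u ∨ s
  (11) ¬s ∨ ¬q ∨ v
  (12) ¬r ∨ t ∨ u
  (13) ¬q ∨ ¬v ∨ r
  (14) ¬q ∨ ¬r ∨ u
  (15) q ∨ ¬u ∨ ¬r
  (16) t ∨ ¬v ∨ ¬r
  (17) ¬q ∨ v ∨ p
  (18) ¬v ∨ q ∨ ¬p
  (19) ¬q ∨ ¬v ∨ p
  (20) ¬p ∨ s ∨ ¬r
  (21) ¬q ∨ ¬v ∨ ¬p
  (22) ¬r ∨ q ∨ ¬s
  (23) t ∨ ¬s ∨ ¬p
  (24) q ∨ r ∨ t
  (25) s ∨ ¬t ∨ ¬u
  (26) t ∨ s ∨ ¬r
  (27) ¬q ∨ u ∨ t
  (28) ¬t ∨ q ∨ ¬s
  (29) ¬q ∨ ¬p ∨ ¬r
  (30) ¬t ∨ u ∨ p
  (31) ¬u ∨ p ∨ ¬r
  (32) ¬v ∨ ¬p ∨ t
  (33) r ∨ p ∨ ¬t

p: True, q: False, r: False, s: False, t: True, u: False, v: False

Branch on v: set v = False.
Branch on r: set r = False.
Unit clause (¬u) forces u = False.
Branch on q: set q = False.
Unit clause (t) forces t = True.
Unit clause (¬s) forces s = False.
Unit clause (p) forces p = True.
This assignment satisfies each clause.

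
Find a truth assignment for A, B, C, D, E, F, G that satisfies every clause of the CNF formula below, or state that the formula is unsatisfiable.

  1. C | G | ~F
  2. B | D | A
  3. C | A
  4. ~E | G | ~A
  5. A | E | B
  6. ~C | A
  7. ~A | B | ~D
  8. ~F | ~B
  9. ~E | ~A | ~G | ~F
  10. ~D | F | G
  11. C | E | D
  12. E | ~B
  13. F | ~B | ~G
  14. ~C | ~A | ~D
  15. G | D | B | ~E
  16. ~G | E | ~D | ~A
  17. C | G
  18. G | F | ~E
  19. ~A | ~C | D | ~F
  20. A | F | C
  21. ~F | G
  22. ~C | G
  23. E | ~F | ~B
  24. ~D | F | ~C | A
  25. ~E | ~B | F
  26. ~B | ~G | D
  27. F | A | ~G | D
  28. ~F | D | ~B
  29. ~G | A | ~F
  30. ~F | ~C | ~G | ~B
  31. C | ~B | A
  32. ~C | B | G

A=1, B=0, C=1, D=0, E=0, F=0, G=1

Suppose C = 1.
The clause (A) is unit, so A = 1.
The clause (~D) is unit, so D = 0.
The clause (~F) is unit, so F = 0.
The clause (G) is unit, so G = 1.
The clause (~B) is unit, so B = 0.
Every clause is now satisfied; E is unconstrained.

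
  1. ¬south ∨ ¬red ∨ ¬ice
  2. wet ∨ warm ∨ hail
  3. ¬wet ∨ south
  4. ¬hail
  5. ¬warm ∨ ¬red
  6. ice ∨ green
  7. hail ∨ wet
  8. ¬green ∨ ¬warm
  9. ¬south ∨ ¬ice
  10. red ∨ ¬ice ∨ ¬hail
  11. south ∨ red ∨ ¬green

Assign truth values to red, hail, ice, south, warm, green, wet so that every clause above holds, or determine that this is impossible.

(¬hail) alone gives hail = False.
(wet) alone gives wet = True.
(south) alone gives south = True.
(¬ice) alone gives ice = False.
(green) alone gives green = True.
(¬warm) alone gives warm = False.
All clauses hold; red can take either value.

red=False,  hail=False,  ice=False,  south=True,  warm=False,  green=True,  wet=True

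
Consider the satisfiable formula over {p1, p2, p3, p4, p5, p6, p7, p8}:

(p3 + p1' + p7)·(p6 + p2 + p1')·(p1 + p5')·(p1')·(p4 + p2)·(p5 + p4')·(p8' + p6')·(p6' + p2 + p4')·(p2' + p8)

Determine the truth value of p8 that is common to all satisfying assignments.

True

Suppose p8 = 0.
From the singleton clause (p1'), p1 = 0.
From the singleton clause (p5'), p5 = 0.
From the singleton clause (p4'), p4 = 0.
From the singleton clause (p2), p2 = 1.
Now (p2') is unsatisfied and unit — conflict.
So every satisfying assignment has p8 = True.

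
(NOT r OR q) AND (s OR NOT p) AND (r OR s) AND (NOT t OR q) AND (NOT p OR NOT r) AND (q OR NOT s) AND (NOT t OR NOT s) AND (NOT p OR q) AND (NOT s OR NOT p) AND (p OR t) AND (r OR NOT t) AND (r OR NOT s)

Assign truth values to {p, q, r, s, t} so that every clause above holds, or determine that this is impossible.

Try r = true.
(q) alone gives q = true.
(NOT p) alone gives p = false.
(t) alone gives t = true.
(NOT s) alone gives s = false.
Every clause now holds.

p ↦ false; q ↦ true; r ↦ true; s ↦ false; t ↦ true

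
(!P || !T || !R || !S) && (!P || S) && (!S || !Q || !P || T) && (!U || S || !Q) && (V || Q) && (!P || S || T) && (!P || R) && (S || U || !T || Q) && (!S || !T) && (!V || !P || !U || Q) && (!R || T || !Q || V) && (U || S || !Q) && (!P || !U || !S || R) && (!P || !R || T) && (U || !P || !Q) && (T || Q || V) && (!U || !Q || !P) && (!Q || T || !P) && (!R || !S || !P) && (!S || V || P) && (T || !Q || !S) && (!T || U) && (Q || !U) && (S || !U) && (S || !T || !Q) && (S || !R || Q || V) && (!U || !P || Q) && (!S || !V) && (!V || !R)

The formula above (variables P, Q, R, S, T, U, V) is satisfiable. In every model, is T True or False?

False

Suppose T = true.
(!S) alone gives S = false.
(!P) alone gives P = false.
(U) alone gives U = true.
Now (!U) is unsatisfied and unit — conflict.
So every satisfying assignment has T = False.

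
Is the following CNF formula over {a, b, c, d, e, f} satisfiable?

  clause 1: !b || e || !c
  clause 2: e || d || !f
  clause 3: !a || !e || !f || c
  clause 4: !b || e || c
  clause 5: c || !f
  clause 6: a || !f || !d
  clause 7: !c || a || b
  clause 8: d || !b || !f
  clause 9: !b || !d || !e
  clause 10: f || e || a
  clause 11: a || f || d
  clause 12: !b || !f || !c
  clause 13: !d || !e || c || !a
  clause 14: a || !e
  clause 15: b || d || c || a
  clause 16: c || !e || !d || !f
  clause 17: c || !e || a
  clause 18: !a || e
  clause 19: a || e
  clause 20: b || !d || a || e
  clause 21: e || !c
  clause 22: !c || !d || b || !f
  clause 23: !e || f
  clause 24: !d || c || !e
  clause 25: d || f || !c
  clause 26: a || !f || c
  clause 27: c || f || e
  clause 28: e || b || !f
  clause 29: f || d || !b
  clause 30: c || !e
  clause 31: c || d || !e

Yes

Branch on c: set c = true.
(e) alone gives e = true.
(a) alone gives a = true.
(f) alone gives f = true.
(!b) alone gives b = false.
(!d) alone gives d = false.
This assignment satisfies each clause.
A satisfying assignment: a ↦ true,  b ↦ false,  c ↦ true,  d ↦ false,  e ↦ true,  f ↦ true.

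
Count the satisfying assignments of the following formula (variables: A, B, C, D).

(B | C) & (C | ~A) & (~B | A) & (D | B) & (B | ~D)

There are 2^4 = 16 truth assignments over (A, B, C, D).
Check each against the 5 clauses (columns in the order A, B, C, D):
  F F F F  ✗ fails (B | C)
  F F F T  ✗ fails (B | C)
  F F T F  ✗ fails (D | B)
  F F T T  ✗ fails (B | ~D)
  F T F F  ✗ fails (~B | A)
  F T F T  ✗ fails (~B | A)
  F T T F  ✗ fails (~B | A)
  F T T T  ✗ fails (~B | A)
  T F F F  ✗ fails (B | C)
  T F F T  ✗ fails (B | C)
  T F T F  ✗ fails (D | B)
  T F T T  ✗ fails (B | ~D)
  T T F F  ✗ fails (C | ~A)
  T T F T  ✗ fails (C | ~A)
  T T T F  ✓ satisfies all
  T T T T  ✓ satisfies all
2 of the 16 rows are models.

2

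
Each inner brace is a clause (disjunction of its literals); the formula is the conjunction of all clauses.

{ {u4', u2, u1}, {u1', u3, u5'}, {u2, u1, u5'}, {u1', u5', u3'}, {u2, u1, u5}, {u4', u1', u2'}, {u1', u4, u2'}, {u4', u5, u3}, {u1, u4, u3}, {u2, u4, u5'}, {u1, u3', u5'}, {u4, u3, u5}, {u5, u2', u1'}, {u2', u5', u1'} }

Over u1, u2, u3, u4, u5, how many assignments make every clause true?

5

There are 2^5 = 32 truth assignments over (u1, u2, u3, u4, u5).
Split on u1. With u1 = 1, the clauses containing u1 are satisfied and u1' drops from the rest; 2 of the 2^4 = 16 assignments to the other variables satisfy what remains.
With u1 = 0, by the same count on the reduced clause set, 3 assignments work.
(One model: u1=F, u2=T, u3=F, u4=T, u5=T.)
Total: 2 + 3 = 5.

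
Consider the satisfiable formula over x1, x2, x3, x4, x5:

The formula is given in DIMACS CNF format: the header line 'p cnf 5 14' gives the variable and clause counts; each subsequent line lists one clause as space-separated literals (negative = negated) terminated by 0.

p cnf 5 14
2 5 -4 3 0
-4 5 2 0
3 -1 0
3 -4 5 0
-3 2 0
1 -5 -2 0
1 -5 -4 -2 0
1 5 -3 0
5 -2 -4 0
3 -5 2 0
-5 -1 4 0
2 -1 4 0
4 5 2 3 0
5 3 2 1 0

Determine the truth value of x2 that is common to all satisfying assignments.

Suppose x2 = False.
From the singleton clause (¬x3), x3 = False.
From the singleton clause (¬x1), x1 = False.
From the singleton clause (¬x5), x5 = False.
Now (x5) is unsatisfied and unit — conflict.
So every satisfying assignment has x2 = True.

True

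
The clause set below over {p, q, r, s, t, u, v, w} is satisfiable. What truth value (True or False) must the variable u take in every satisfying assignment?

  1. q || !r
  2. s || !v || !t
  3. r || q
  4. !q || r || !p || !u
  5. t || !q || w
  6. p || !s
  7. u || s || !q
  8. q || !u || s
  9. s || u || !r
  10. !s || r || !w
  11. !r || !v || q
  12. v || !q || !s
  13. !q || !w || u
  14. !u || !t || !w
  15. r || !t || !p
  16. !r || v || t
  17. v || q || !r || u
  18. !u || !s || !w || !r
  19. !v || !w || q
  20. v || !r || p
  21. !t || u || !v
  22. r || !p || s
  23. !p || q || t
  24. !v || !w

Suppose u = false.
Suppose q = true.
The clause (s) is unit, so s = true.
The clause (p) is unit, so p = true.
The clause (v) is unit, so v = true.
The clause (!w) is unit, so w = false.
The clause (t) is unit, so t = true.
That conflicts with the unit clause (!t).
Undo q and try q = false.
The clause (!r) is unit, so r = false.
That conflicts with the unit clause (r).
Either choice for q ends in contradiction.
So every satisfying assignment has u = True.

True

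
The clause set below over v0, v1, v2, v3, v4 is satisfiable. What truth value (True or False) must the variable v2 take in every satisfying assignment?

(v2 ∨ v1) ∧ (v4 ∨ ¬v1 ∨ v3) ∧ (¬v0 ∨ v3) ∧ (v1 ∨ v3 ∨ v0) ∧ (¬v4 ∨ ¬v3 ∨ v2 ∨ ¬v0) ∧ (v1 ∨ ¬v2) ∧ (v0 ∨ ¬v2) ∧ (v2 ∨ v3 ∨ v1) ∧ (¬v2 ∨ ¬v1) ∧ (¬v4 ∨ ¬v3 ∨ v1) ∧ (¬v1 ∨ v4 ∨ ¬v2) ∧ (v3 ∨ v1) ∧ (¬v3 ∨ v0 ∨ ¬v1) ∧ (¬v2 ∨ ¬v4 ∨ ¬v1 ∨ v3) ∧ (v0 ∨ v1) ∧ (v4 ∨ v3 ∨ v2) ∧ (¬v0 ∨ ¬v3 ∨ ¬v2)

False

Suppose v2 = True.
From the singleton clause (v1), v1 = True.
Now (¬v1) is unsatisfied and unit — conflict.
So every satisfying assignment has v2 = False.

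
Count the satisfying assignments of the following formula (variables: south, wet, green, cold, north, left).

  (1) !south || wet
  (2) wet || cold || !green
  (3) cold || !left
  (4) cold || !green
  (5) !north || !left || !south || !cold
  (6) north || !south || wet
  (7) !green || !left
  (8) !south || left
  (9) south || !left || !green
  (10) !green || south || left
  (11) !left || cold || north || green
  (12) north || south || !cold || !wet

There are 2^6 = 64 truth assignments over (south, wet, green, cold, north, left).
Split on wet. With wet = true, the clauses containing wet are satisfied and !wet drops from the rest; 5 of the 2^5 = 32 assignments to the other variables satisfy what remains.
With wet = false, by the same count on the reduced clause set, 6 assignments work.
(One model: south=F, wet=F, green=F, cold=F, north=F, left=F.)
Total: 5 + 6 = 11.

11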